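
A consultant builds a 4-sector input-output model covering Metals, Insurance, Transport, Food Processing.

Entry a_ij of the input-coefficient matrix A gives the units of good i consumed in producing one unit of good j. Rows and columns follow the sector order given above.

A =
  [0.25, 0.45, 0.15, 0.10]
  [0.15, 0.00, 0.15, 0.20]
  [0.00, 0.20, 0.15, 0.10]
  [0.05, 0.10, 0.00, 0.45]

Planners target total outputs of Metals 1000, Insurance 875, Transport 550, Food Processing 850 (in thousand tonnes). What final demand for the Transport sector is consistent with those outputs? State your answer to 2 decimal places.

I − A =
  [   0.75    -0.45    -0.15    -0.10]
  [  -0.15     1.00    -0.15    -0.20]
  [   0.00    -0.20     0.85    -0.10]
  [  -0.05    -0.10     0.00     0.55]
d = (I − A) x:
  d_1 = (+0.75)·1000 + (-0.45)·875 + (-0.15)·550 + (-0.10)·850 = 188.75
  d_2 = (-0.15)·1000 + (+1.00)·875 + (-0.15)·550 + (-0.20)·850 = 472.50
  d_3 = (+0.00)·1000 + (-0.20)·875 + (+0.85)·550 + (-0.10)·850 = 207.50
  d_4 = (-0.05)·1000 + (-0.10)·875 + (+0.00)·550 + (+0.55)·850 = 330.00

d_3 = 207.50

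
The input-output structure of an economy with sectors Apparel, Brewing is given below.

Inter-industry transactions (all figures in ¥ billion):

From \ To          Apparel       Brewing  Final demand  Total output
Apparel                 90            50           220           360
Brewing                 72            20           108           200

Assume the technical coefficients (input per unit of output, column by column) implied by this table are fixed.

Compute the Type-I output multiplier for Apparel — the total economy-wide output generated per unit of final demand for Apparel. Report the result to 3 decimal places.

m_A = 1.760

Technical coefficients a_ij = z_ij / X_j:
  a_AA = 90/360 = 0.25, a_BA = 72/360 = 0.20
  a_AB = 50/200 = 0.25, a_BB = 20/200 = 0.10
I − A =
  [   0.75    -0.25]
  [  -0.20     0.90]
det(I−A) = (0.75)(0.90) − (-0.25)(-0.20) = 0.6250
adj(I−A) = [[0.90, 0.25], [0.20, 0.75]]
(I − A)⁻¹ = adj(I−A) / det(I−A) ≈
  [   1.4400     0.4000]
  [   0.3200     1.2000]
The output multiplier for sector j is the column-j sum of the Leontief inverse (I − A)⁻¹ = adj(I−A) / det(I−A).
Column A of adj(I−A): (0.90, 0.20); det(I−A) = 0.6250.
m_A = (0.90 + 0.20) / 0.6250 = 1.10 / 0.6250 = 1.760.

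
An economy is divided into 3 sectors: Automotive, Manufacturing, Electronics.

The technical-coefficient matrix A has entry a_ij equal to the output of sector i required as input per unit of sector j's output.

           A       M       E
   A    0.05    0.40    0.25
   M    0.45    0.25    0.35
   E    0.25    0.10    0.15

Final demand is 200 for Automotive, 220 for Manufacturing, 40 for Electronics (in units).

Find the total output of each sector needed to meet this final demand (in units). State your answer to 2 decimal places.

I − A =
  [   0.95    -0.40    -0.25]
  [  -0.45     0.75    -0.35]
  [  -0.25    -0.10     0.85]
Cofactors of I−A, C_ij = (−1)^(i+j)·(minor ij) (rows/columns in the sector order above):
  C_11 = (0.75)(0.85) − (-0.35)(-0.10) = 0.6025
  C_12 = −[(-0.45)(0.85) − (-0.35)(-0.25)] = 0.4700
  C_13 = (-0.45)(-0.10) − (0.75)(-0.25) = 0.2325
  C_21 = −[(-0.40)(0.85) − (-0.25)(-0.10)] = 0.3650
  C_22 = (0.95)(0.85) − (-0.25)(-0.25) = 0.7450
  C_23 = −[(0.95)(-0.10) − (-0.40)(-0.25)] = 0.1950
  C_31 = (-0.40)(-0.35) − (-0.25)(0.75) = 0.3275
  C_32 = −[(0.95)(-0.35) − (-0.25)(-0.45)] = 0.4450
  C_33 = (0.95)(0.75) − (-0.40)(-0.45) = 0.5325
det(I−A) = Σ_j (I−A)_1j·C_1j = (0.95)(0.6025) + (-0.40)(0.4700) + (-0.25)(0.2325) = 0.32625
adj(I−A) = Cᵀ =
  [ 0.6025   0.3650   0.3275]
  [ 0.4700   0.7450   0.4450]
  [ 0.2325   0.1950   0.5325]
(I − A)⁻¹ = adj(I−A) / det(I−A) ≈
  [   1.8467     1.1188     1.0038]
  [   1.4406     2.2835     1.3640]
  [   0.7126     0.5977     1.6322]
x = (I − A)⁻¹ d = adj(I−A)·d / det(I−A), with det(I−A) = 0.32625:
  x_A = (0.6025·200 + 0.3650·220 + 0.3275·40) / 0.32625 = 213.90 / 0.32625 ≈ 655.63
  x_M = (0.4700·200 + 0.7450·220 + 0.4450·40) / 0.32625 = 275.70 / 0.32625 ≈ 845.06
  x_E = (0.2325·200 + 0.1950·220 + 0.5325·40) / 0.32625 = 110.70 / 0.32625 ≈ 339.31

x_A = 655.63, x_M = 845.06, x_E = 339.31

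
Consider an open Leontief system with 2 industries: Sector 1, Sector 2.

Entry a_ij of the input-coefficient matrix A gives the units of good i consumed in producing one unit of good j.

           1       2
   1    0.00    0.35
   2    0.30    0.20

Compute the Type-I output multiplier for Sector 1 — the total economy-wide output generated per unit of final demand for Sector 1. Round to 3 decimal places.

I − A =
  [   1.00    -0.35]
  [  -0.30     0.80]
det(I−A) = (1.00)(0.80) − (-0.35)(-0.30) = 0.6950
adj(I−A) = [[0.80, 0.35], [0.30, 1.00]]
(I − A)⁻¹ = adj(I−A) / det(I−A) ≈
  [   1.1511     0.5036]
  [   0.4317     1.4388]
The output multiplier for sector j is the column-j sum of the Leontief inverse (I − A)⁻¹ = adj(I−A) / det(I−A).
Column 1 of adj(I−A): (0.80, 0.30); det(I−A) = 0.6950.
m_1 = (0.80 + 0.30) / 0.6950 = 1.10 / 0.6950 ≈ 1.583.

m_1 = 1.583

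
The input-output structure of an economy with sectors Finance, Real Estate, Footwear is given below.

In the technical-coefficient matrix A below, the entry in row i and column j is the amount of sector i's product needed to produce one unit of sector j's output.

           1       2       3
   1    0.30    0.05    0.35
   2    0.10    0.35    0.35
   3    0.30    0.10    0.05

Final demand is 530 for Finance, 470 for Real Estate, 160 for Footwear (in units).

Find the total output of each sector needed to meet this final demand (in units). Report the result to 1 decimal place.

I − A =
  [   0.70    -0.05    -0.35]
  [  -0.10     0.65    -0.35]
  [  -0.30    -0.10     0.95]
Cofactors of I−A, C_ij = (−1)^(i+j)·(minor ij) (rows/columns in the sector order above):
  C_11 = (0.65)(0.95) − (-0.35)(-0.10) = 0.5825
  C_12 = −[(-0.10)(0.95) − (-0.35)(-0.30)] = 0.2000
  C_13 = (-0.10)(-0.10) − (0.65)(-0.30) = 0.2050
  C_21 = −[(-0.05)(0.95) − (-0.35)(-0.10)] = 0.0825
  C_22 = (0.70)(0.95) − (-0.35)(-0.30) = 0.5600
  C_23 = −[(0.70)(-0.10) − (-0.05)(-0.30)] = 0.0850
  C_31 = (-0.05)(-0.35) − (-0.35)(0.65) = 0.2450
  C_32 = −[(0.70)(-0.35) − (-0.35)(-0.10)] = 0.2800
  C_33 = (0.70)(0.65) − (-0.05)(-0.10) = 0.4500
det(I−A) = Σ_j (I−A)_1j·C_1j = (0.70)(0.5825) + (-0.05)(0.2000) + (-0.35)(0.2050) = 0.3260
adj(I−A) = Cᵀ =
  [ 0.5825   0.0825   0.2450]
  [ 0.2000   0.5600   0.2800]
  [ 0.2050   0.0850   0.4500]
(I − A)⁻¹ = adj(I−A) / det(I−A) ≈
  [   1.7868     0.2531     0.7515]
  [   0.6135     1.7178     0.8589]
  [   0.6288     0.2607     1.3804]
x = (I − A)⁻¹ d = adj(I−A)·d / det(I−A), with det(I−A) = 0.3260:
  x_1 = (0.5825·530 + 0.0825·470 + 0.2450·160) / 0.3260 = 386.70 / 0.3260 ≈ 1186.2
  x_2 = (0.2000·530 + 0.5600·470 + 0.2800·160) / 0.3260 = 414.00 / 0.3260 ≈ 1269.9
  x_3 = (0.2050·530 + 0.0850·470 + 0.4500·160) / 0.3260 = 220.60 / 0.3260 ≈ 676.7

x_1 = 1186.2, x_2 = 1269.9, x_3 = 676.7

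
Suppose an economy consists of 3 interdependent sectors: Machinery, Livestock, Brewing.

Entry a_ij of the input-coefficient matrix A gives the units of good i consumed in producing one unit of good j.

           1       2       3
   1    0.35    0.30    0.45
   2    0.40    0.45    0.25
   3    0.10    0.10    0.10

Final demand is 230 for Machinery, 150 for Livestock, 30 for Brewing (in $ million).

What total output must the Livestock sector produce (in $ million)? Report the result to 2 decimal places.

I − A =
  [   0.65    -0.30    -0.45]
  [  -0.40     0.55    -0.25]
  [  -0.10    -0.10     0.90]
Cofactors of I−A, C_ij = (−1)^(i+j)·(minor ij) (rows/columns in the sector order above):
  C_11 = (0.55)(0.90) − (-0.25)(-0.10) = 0.4700
  C_12 = −[(-0.40)(0.90) − (-0.25)(-0.10)] = 0.3850
  C_13 = (-0.40)(-0.10) − (0.55)(-0.10) = 0.0950
  C_21 = −[(-0.30)(0.90) − (-0.45)(-0.10)] = 0.3150
  C_22 = (0.65)(0.90) − (-0.45)(-0.10) = 0.5400
  C_23 = −[(0.65)(-0.10) − (-0.30)(-0.10)] = 0.0950
  C_31 = (-0.30)(-0.25) − (-0.45)(0.55) = 0.3225
  C_32 = −[(0.65)(-0.25) − (-0.45)(-0.40)] = 0.3425
  C_33 = (0.65)(0.55) − (-0.30)(-0.40) = 0.2375
det(I−A) = Σ_j (I−A)_1j·C_1j = (0.65)(0.4700) + (-0.30)(0.3850) + (-0.45)(0.0950) = 0.14725
adj(I−A) = Cᵀ =
  [ 0.4700   0.3150   0.3225]
  [ 0.3850   0.5400   0.3425]
  [ 0.0950   0.0950   0.2375]
(I − A)⁻¹ = adj(I−A) / det(I−A) ≈
  [   3.1919     2.1392     2.1902]
  [   2.6146     3.6672     2.3260]
  [   0.6452     0.6452     1.6129]
x = (I − A)⁻¹ d = adj(I−A)·d / det(I−A), with det(I−A) = 0.14725:
  x_1 = (0.4700·230 + 0.3150·150 + 0.3225·30) / 0.14725 = 165.025 / 0.14725 ≈ 1120.71
  x_2 = (0.3850·230 + 0.5400·150 + 0.3425·30) / 0.14725 = 179.825 / 0.14725 ≈ 1221.22
  x_3 = (0.0950·230 + 0.0950·150 + 0.2375·30) / 0.14725 = 43.225 / 0.14725 ≈ 293.55

x_2 = 1221.22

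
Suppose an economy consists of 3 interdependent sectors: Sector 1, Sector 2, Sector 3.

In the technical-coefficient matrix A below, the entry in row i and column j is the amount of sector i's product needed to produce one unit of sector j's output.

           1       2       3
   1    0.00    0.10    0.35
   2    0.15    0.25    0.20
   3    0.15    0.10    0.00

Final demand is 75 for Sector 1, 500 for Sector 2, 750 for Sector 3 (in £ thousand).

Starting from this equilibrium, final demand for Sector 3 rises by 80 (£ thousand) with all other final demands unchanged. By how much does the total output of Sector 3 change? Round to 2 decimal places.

I − A =
  [   1.00    -0.10    -0.35]
  [  -0.15     0.75    -0.20]
  [  -0.15    -0.10     1.00]
Cofactors of I−A, C_ij = (−1)^(i+j)·(minor ij) (rows/columns in the sector order above):
  C_11 = (0.75)(1.00) − (-0.20)(-0.10) = 0.7300
  C_12 = −[(-0.15)(1.00) − (-0.20)(-0.15)] = 0.1800
  C_13 = (-0.15)(-0.10) − (0.75)(-0.15) = 0.1275
  C_21 = −[(-0.10)(1.00) − (-0.35)(-0.10)] = 0.1350
  C_22 = (1.00)(1.00) − (-0.35)(-0.15) = 0.9475
  C_23 = −[(1.00)(-0.10) − (-0.10)(-0.15)] = 0.1150
  C_31 = (-0.10)(-0.20) − (-0.35)(0.75) = 0.2825
  C_32 = −[(1.00)(-0.20) − (-0.35)(-0.15)] = 0.2525
  C_33 = (1.00)(0.75) − (-0.10)(-0.15) = 0.7350
det(I−A) = Σ_j (I−A)_1j·C_1j = (1.00)(0.7300) + (-0.10)(0.1800) + (-0.35)(0.1275) = 0.667375
adj(I−A) = Cᵀ =
  [ 0.7300   0.1350   0.2825]
  [ 0.1800   0.9475   0.2525]
  [ 0.1275   0.1150   0.7350]
(I − A)⁻¹ = adj(I−A) / det(I−A) ≈
  [   1.0938     0.2023     0.4233]
  [   0.2697     1.4197     0.3783]
  [   0.1910     0.1723     1.1013]
Δx = (I − A)⁻¹ Δd with Δd having +80 in the Sector 3 component and 0 elsewhere.
So Δx_3 = L_33 · (+80), where L_33 = adj(I−A)_33 / det(I−A) = 0.7350 / 0.667375.
Δx_3 = 0.7350 × (+80) / 0.667375 = 58.80 / 0.667375 ≈ 88.11.

Δx_3 = 88.11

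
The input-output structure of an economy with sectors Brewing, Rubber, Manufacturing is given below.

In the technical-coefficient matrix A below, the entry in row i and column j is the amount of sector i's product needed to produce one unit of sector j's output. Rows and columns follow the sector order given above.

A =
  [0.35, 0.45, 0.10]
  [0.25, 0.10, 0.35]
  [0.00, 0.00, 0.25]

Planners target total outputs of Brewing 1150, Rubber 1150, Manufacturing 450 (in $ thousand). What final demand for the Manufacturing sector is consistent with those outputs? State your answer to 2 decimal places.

I − A =
  [   0.65    -0.45    -0.10]
  [  -0.25     0.90    -0.35]
  [   0.00     0.00     0.75]
d = (I − A) x:
  d_B = (+0.65)·1150 + (-0.45)·1150 + (-0.10)·450 = 185.00
  d_R = (-0.25)·1150 + (+0.90)·1150 + (-0.35)·450 = 590.00
  d_M = (+0.00)·1150 + (+0.00)·1150 + (+0.75)·450 = 337.50

d_M = 337.50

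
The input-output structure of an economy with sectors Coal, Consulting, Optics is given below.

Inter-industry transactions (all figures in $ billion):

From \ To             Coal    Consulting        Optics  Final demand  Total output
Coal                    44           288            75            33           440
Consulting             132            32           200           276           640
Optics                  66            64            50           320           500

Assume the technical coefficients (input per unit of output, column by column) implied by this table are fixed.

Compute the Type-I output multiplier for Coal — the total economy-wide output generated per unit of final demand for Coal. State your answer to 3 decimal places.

m_1 = 2.356

Technical coefficients a_ij = z_ij / X_j:
  a_11 = 44/440 = 0.10, a_21 = 132/440 = 0.30, a_31 = 66/440 = 0.15
  a_12 = 288/640 = 0.45, a_22 = 32/640 = 0.05, a_32 = 64/640 = 0.10
  a_13 = 75/500 = 0.15, a_23 = 200/500 = 0.40, a_33 = 50/500 = 0.10
I − A =
  [   0.90    -0.45    -0.15]
  [  -0.30     0.95    -0.40]
  [  -0.15    -0.10     0.90]
Cofactors of I−A, C_ij = (−1)^(i+j)·(minor ij) (rows/columns in the sector order above):
  C_11 = (0.95)(0.90) − (-0.40)(-0.10) = 0.8150
  C_12 = −[(-0.30)(0.90) − (-0.40)(-0.15)] = 0.3300
  C_13 = (-0.30)(-0.10) − (0.95)(-0.15) = 0.1725
  C_21 = −[(-0.45)(0.90) − (-0.15)(-0.10)] = 0.4200
  C_22 = (0.90)(0.90) − (-0.15)(-0.15) = 0.7875
  C_23 = −[(0.90)(-0.10) − (-0.45)(-0.15)] = 0.1575
  C_31 = (-0.45)(-0.40) − (-0.15)(0.95) = 0.3225
  C_32 = −[(0.90)(-0.40) − (-0.15)(-0.30)] = 0.4050
  C_33 = (0.90)(0.95) − (-0.45)(-0.30) = 0.7200
det(I−A) = Σ_j (I−A)_1j·C_1j = (0.90)(0.8150) + (-0.45)(0.3300) + (-0.15)(0.1725) = 0.559125
adj(I−A) = Cᵀ =
  [ 0.8150   0.4200   0.3225]
  [ 0.3300   0.7875   0.4050]
  [ 0.1725   0.1575   0.7200]
(I − A)⁻¹ = adj(I−A) / det(I−A) ≈
  [   1.4576     0.7512     0.5768]
  [   0.5902     1.4085     0.7243]
  [   0.3085     0.2817     1.2877]
The output multiplier for sector j is the column-j sum of the Leontief inverse (I − A)⁻¹ = adj(I−A) / det(I−A).
Column 1 of adj(I−A): (0.8150, 0.3300, 0.1725); det(I−A) = 0.559125.
m_1 = (0.8150 + 0.3300 + 0.1725) / 0.559125 = 1.3175 / 0.559125 ≈ 2.356.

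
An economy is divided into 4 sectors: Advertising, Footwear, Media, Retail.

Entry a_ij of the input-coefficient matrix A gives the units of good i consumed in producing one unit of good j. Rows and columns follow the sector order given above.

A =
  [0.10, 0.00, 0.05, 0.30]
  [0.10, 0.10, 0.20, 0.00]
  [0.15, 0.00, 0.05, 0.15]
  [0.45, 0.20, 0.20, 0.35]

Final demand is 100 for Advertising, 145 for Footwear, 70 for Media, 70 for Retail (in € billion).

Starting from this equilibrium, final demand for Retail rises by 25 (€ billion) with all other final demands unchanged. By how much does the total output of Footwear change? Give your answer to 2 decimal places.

I − A =
  [   0.90     0.00    -0.05    -0.30]
  [  -0.10     0.90    -0.20     0.00]
  [  -0.15     0.00     0.95    -0.15]
  [  -0.45    -0.20    -0.20     0.65]
Compute the cofactors C_ij = (−1)^(i+j)·(3×3 minor ij) of I−A; the adjugate is their transpose:
adj(I−A) = Cᵀ =
  [ 0.52275   0.05850   0.09525   0.26325]
  [ 0.09175   0.38325   0.09925   0.06525]
  [ 0.15150   0.03600   0.39900   0.16200]
  [ 0.43675   0.16950   0.21925   0.76275]
det(I−A) = Σ_j (I−A)_1j·C_1j = (0.90)(0.52275) + (0.00)(0.09175) + (-0.05)(0.15150) + (-0.30)(0.43675) = 0.331875
(I − A)⁻¹ = adj(I−A) / det(I−A) ≈
  [   1.5751     0.1763     0.2870     0.7932]
  [   0.2765     1.1548     0.2991     0.1966]
  [   0.4565     0.1085     1.2023     0.4881]
  [   1.3160     0.5107     0.6606     2.2983]
Δx = (I − A)⁻¹ Δd with Δd having +25 in the Retail component and 0 elsewhere.
So Δx_2 = L_24 · (+25), where L_24 = adj(I−A)_24 / det(I−A) = 0.06525 / 0.331875.
Δx_2 = 0.06525 × (+25) / 0.331875 = 1.63125 / 0.331875 ≈ 4.92.

Δx_2 = 4.92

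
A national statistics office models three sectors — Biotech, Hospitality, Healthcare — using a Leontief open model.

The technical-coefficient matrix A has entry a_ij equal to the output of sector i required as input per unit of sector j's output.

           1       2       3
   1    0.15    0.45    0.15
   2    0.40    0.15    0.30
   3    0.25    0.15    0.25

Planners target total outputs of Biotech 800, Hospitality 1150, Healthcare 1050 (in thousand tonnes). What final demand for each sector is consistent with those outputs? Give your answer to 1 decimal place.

d_1 = 5.0, d_2 = 342.5, d_3 = 415.0

I − A =
  [   0.85    -0.45    -0.15]
  [  -0.40     0.85    -0.30]
  [  -0.25    -0.15     0.75]
d = (I − A) x:
  d_1 = (+0.85)·800 + (-0.45)·1150 + (-0.15)·1050 = 5.0
  d_2 = (-0.40)·800 + (+0.85)·1150 + (-0.30)·1050 = 342.5
  d_3 = (-0.25)·800 + (-0.15)·1150 + (+0.75)·1050 = 415.0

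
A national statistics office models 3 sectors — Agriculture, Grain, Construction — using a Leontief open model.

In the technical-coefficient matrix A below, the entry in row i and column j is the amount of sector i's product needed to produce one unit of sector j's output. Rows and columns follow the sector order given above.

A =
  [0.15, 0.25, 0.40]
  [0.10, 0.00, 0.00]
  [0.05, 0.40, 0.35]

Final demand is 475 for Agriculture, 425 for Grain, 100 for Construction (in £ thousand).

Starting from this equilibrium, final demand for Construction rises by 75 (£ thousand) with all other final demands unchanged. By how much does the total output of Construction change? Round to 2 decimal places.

I − A =
  [   0.85    -0.25    -0.40]
  [  -0.10     1.00     0.00]
  [  -0.05    -0.40     0.65]
Cofactors of I−A, C_ij = (−1)^(i+j)·(minor ij) (rows/columns in the sector order above):
  C_11 = (1.00)(0.65) − (0.00)(-0.40) = 0.6500
  C_12 = −[(-0.10)(0.65) − (0.00)(-0.05)] = 0.0650
  C_13 = (-0.10)(-0.40) − (1.00)(-0.05) = 0.0900
  C_21 = −[(-0.25)(0.65) − (-0.40)(-0.40)] = 0.3225
  C_22 = (0.85)(0.65) − (-0.40)(-0.05) = 0.5325
  C_23 = −[(0.85)(-0.40) − (-0.25)(-0.05)] = 0.3525
  C_31 = (-0.25)(0.00) − (-0.40)(1.00) = 0.4000
  C_32 = −[(0.85)(0.00) − (-0.40)(-0.10)] = 0.0400
  C_33 = (0.85)(1.00) − (-0.25)(-0.10) = 0.8250
det(I−A) = Σ_j (I−A)_1j·C_1j = (0.85)(0.6500) + (-0.25)(0.0650) + (-0.40)(0.0900) = 0.50025
adj(I−A) = Cᵀ =
  [ 0.6500   0.3225   0.4000]
  [ 0.0650   0.5325   0.0400]
  [ 0.0900   0.3525   0.8250]
(I − A)⁻¹ = adj(I−A) / det(I−A) ≈
  [   1.2994     0.6447     0.7996]
  [   0.1299     1.0645     0.0800]
  [   0.1799     0.7046     1.6492]
Δx = (I − A)⁻¹ Δd with Δd having +75 in the Construction component and 0 elsewhere.
So Δx_3 = L_33 · (+75), where L_33 = adj(I−A)_33 / det(I−A) = 0.8250 / 0.50025.
Δx_3 = 0.8250 × (+75) / 0.50025 = 61.875 / 0.50025 ≈ 123.69.

Δx_3 = 123.69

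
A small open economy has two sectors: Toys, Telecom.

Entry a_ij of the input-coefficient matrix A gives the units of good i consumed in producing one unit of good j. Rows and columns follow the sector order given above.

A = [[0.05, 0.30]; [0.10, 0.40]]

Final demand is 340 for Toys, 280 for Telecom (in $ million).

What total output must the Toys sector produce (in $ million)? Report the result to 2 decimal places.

x_1 = 533.33

I − A =
  [   0.95    -0.30]
  [  -0.10     0.60]
det(I−A) = (0.95)(0.60) − (-0.30)(-0.10) = 0.5400
adj(I−A) = [[0.60, 0.30], [0.10, 0.95]]
(I − A)⁻¹ = adj(I−A) / det(I−A) ≈
  [   1.1111     0.5556]
  [   0.1852     1.7593]
x = (I − A)⁻¹ d = adj(I−A)·d / det(I−A), with det(I−A) = 0.5400:
  x_1 = (0.60·340 + 0.30·280) / 0.5400 = 288.00 / 0.5400 ≈ 533.33
  x_2 = (0.10·340 + 0.95·280) / 0.5400 = 300.00 / 0.5400 ≈ 555.56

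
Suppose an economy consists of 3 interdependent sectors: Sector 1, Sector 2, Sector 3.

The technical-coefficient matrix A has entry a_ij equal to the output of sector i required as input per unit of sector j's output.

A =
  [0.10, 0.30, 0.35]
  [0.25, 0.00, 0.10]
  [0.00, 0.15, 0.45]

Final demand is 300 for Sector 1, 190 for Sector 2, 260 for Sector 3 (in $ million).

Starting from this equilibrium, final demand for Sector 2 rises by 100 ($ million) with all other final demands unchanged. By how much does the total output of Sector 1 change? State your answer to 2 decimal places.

I − A =
  [   0.90    -0.30    -0.35]
  [  -0.25     1.00    -0.10]
  [   0.00    -0.15     0.55]
Cofactors of I−A, C_ij = (−1)^(i+j)·(minor ij) (rows/columns in the sector order above):
  C_11 = (1.00)(0.55) − (-0.10)(-0.15) = 0.5350
  C_12 = −[(-0.25)(0.55) − (-0.10)(0.00)] = 0.1375
  C_13 = (-0.25)(-0.15) − (1.00)(0.00) = 0.0375
  C_21 = −[(-0.30)(0.55) − (-0.35)(-0.15)] = 0.2175
  C_22 = (0.90)(0.55) − (-0.35)(0.00) = 0.4950
  C_23 = −[(0.90)(-0.15) − (-0.30)(0.00)] = 0.1350
  C_31 = (-0.30)(-0.10) − (-0.35)(1.00) = 0.3800
  C_32 = −[(0.90)(-0.10) − (-0.35)(-0.25)] = 0.1775
  C_33 = (0.90)(1.00) − (-0.30)(-0.25) = 0.8250
det(I−A) = Σ_j (I−A)_1j·C_1j = (0.90)(0.5350) + (-0.30)(0.1375) + (-0.35)(0.0375) = 0.427125
adj(I−A) = Cᵀ =
  [ 0.5350   0.2175   0.3800]
  [ 0.1375   0.4950   0.1775]
  [ 0.0375   0.1350   0.8250]
(I − A)⁻¹ = adj(I−A) / det(I−A) ≈
  [   1.2526     0.5092     0.8897]
  [   0.3219     1.1589     0.4156]
  [   0.0878     0.3161     1.9315]
Δx = (I − A)⁻¹ Δd with Δd having +100 in the Sector 2 component and 0 elsewhere.
So Δx_1 = L_12 · (+100), where L_12 = adj(I−A)_12 / det(I−A) = 0.2175 / 0.427125.
Δx_1 = 0.2175 × (+100) / 0.427125 = 21.75 / 0.427125 ≈ 50.92.

Δx_1 = 50.92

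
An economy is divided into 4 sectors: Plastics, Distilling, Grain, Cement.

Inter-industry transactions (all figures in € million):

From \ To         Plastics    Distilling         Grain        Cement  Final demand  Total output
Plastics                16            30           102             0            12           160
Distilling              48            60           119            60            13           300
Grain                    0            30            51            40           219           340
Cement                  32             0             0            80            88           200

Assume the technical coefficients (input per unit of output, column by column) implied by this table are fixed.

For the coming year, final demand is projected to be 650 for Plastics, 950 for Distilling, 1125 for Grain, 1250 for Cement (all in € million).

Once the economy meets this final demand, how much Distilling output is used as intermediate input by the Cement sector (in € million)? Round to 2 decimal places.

z_DC = 823.45

Technical coefficients a_ij = z_ij / X_j:
  a_PP = 16/160 = 0.10, a_DP = 48/160 = 0.30, a_GP = 0/160 = 0.00, a_CP = 32/160 = 0.20
  a_PD = 30/300 = 0.10, a_DD = 60/300 = 0.20, a_GD = 30/300 = 0.10, a_CD = 0/300 = 0.00
  a_PG = 102/340 = 0.30, a_DG = 119/340 = 0.35, a_GG = 51/340 = 0.15, a_CG = 0/340 = 0.00
  a_PC = 0/200 = 0.00, a_DC = 60/200 = 0.30, a_GC = 40/200 = 0.20, a_CC = 80/200 = 0.40
I − A =
  [   0.90    -0.10    -0.30     0.00]
  [  -0.30     0.80    -0.35    -0.30]
  [   0.00    -0.10     0.85    -0.20]
  [  -0.20     0.00     0.00     0.60]
Compute the cofactors C_ij = (−1)^(i+j)·(3×3 minor ij) of I−A; the adjugate is their transpose:
adj(I−A) = Cᵀ =
  [ 0.3870   0.0690   0.1650   0.0895]
  [ 0.2180   0.4470   0.2610   0.3105]
  [ 0.0560   0.0580   0.4080   0.1650]
  [ 0.1290   0.0230   0.0550   0.5460]
det(I−A) = Σ_j (I−A)_1j·C_1j = (0.90)(0.3870) + (-0.10)(0.2180) + (-0.30)(0.0560) + (0.00)(0.1290) = 0.3097
(I − A)⁻¹ = adj(I−A) / det(I−A) ≈
  [   1.2496     0.2228     0.5328     0.2890]
  [   0.7039     1.4433     0.8428     1.0026]
  [   0.1808     0.1873     1.3174     0.5328]
  [   0.4165     0.0743     0.1776     1.7630]
First solve x = (I − A)⁻¹ d = adj(I−A)·d / det(I−A); in particular x_C = (0.1290·650 + 0.0230·950 + 0.0550·1125 + 0.5460·1250) / 0.3097 = 850.075 / 0.3097 ≈ 2744.8337.
Intermediate flow from D to C: z_DC = a_DC · x_C = 0.30 × 850.075 / 0.3097 = 255.0225 / 0.3097 ≈ 823.45.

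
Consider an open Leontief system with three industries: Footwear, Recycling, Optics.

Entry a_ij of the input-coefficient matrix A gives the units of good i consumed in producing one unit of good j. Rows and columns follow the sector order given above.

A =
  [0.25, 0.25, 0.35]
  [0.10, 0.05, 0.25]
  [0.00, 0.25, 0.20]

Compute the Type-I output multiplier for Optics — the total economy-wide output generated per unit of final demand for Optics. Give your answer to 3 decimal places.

I − A =
  [   0.75    -0.25    -0.35]
  [  -0.10     0.95    -0.25]
  [   0.00    -0.25     0.80]
Cofactors of I−A, C_ij = (−1)^(i+j)·(minor ij) (rows/columns in the sector order above):
  C_11 = (0.95)(0.80) − (-0.25)(-0.25) = 0.6975
  C_12 = −[(-0.10)(0.80) − (-0.25)(0.00)] = 0.0800
  C_13 = (-0.10)(-0.25) − (0.95)(0.00) = 0.0250
  C_21 = −[(-0.25)(0.80) − (-0.35)(-0.25)] = 0.2875
  C_22 = (0.75)(0.80) − (-0.35)(0.00) = 0.6000
  C_23 = −[(0.75)(-0.25) − (-0.25)(0.00)] = 0.1875
  C_31 = (-0.25)(-0.25) − (-0.35)(0.95) = 0.3950
  C_32 = −[(0.75)(-0.25) − (-0.35)(-0.10)] = 0.2225
  C_33 = (0.75)(0.95) − (-0.25)(-0.10) = 0.6875
det(I−A) = Σ_j (I−A)_1j·C_1j = (0.75)(0.6975) + (-0.25)(0.0800) + (-0.35)(0.0250) = 0.494375
adj(I−A) = Cᵀ =
  [ 0.6975   0.2875   0.3950]
  [ 0.0800   0.6000   0.2225]
  [ 0.0250   0.1875   0.6875]
(I − A)⁻¹ = adj(I−A) / det(I−A) ≈
  [   1.4109     0.5815     0.7990]
  [   0.1618     1.2137     0.4501]
  [   0.0506     0.3793     1.3906]
The output multiplier for sector j is the column-j sum of the Leontief inverse (I − A)⁻¹ = adj(I−A) / det(I−A).
Column O of adj(I−A): (0.3950, 0.2225, 0.6875); det(I−A) = 0.494375.
m_O = (0.3950 + 0.2225 + 0.6875) / 0.494375 = 1.305 / 0.494375 ≈ 2.640.

m_O = 2.640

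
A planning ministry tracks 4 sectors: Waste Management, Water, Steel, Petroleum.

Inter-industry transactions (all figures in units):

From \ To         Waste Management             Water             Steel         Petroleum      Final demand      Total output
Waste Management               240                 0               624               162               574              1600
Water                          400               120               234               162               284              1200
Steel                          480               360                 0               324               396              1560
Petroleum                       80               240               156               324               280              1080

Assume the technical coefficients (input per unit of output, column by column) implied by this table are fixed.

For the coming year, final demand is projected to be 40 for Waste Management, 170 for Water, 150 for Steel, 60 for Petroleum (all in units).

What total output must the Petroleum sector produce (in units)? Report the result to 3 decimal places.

x_4 = 284.620

Technical coefficients a_ij = z_ij / X_j:
  a_11 = 240/1600 = 0.15, a_21 = 400/1600 = 0.25, a_31 = 480/1600 = 0.30, a_41 = 80/1600 = 0.05
  a_12 = 0/1200 = 0.00, a_22 = 120/1200 = 0.10, a_32 = 360/1200 = 0.30, a_42 = 240/1200 = 0.20
  a_13 = 624/1560 = 0.40, a_23 = 234/1560 = 0.15, a_33 = 0/1560 = 0.00, a_43 = 156/1560 = 0.10
  a_14 = 162/1080 = 0.15, a_24 = 162/1080 = 0.15, a_34 = 324/1080 = 0.30, a_44 = 324/1080 = 0.30
I − A =
  [   0.85     0.00    -0.40    -0.15]
  [  -0.25     0.90    -0.15    -0.15]
  [  -0.30    -0.30     1.00    -0.30]
  [  -0.05    -0.20    -0.10     0.70]
Compute the cofactors C_ij = (−1)^(i+j)·(3×3 minor ij) of I−A; the adjugate is their transpose:
adj(I−A) = Cᵀ =
  [ 0.528000   0.142500   0.258000   0.254250]
  [ 0.213250   0.467500   0.177625   0.222000]
  [ 0.263250   0.236250   0.495750   0.319500]
  [ 0.136250   0.177500   0.140000   0.588750]
det(I−A) = Σ_j (I−A)_1j·C_1j = (0.85)(0.528000) + (0.00)(0.213250) + (-0.40)(0.263250) + (-0.15)(0.136250) = 0.3230625
(I − A)⁻¹ = adj(I−A) / det(I−A) ≈
  [   1.6344     0.4411     0.7986     0.7870]
  [   0.6601     1.4471     0.5498     0.6872]
  [   0.8149     0.7313     1.5345     0.9890]
  [   0.4217     0.5494     0.4334     1.8224]
x = (I − A)⁻¹ d = adj(I−A)·d / det(I−A), with det(I−A) = 0.3230625:
  x_1 = (0.528000·40 + 0.142500·170 + 0.258000·150 + 0.254250·60) / 0.3230625 = 99.30 / 0.3230625 ≈ 307.371
  x_2 = (0.213250·40 + 0.467500·170 + 0.177625·150 + 0.222000·60) / 0.3230625 = 127.96875 / 0.3230625 ≈ 396.111
  x_3 = (0.263250·40 + 0.236250·170 + 0.495750·150 + 0.319500·60) / 0.3230625 = 144.225 / 0.3230625 ≈ 446.431
  x_4 = (0.136250·40 + 0.177500·170 + 0.140000·150 + 0.588750·60) / 0.3230625 = 91.95 / 0.3230625 ≈ 284.620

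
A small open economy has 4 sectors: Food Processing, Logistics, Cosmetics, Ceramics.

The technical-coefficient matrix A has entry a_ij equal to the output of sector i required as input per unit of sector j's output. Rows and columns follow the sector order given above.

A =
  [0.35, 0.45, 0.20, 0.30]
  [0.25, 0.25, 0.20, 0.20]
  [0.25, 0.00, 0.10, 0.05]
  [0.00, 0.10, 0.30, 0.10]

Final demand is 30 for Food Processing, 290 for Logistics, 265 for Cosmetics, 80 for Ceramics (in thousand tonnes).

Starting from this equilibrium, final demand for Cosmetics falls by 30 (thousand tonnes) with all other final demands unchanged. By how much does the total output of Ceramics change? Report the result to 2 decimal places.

I − A =
  [   0.65    -0.45    -0.20    -0.30]
  [  -0.25     0.75    -0.20    -0.20]
  [  -0.25     0.00     0.90    -0.05]
  [   0.00    -0.10    -0.30     0.90]
Compute the cofactors C_ij = (−1)^(i+j)·(3×3 minor ij) of I−A; the adjugate is their transpose:
adj(I−A) = Cᵀ =
  [ 0.57725   0.38575   0.31250   0.29550]
  [ 0.25875   0.44925   0.22350   0.19850]
  [ 0.16500   0.11200   0.31700   0.09750]
  [ 0.08375   0.08725   0.13050   0.27750]
det(I−A) = Σ_j (I−A)_1j·C_1j = (0.65)(0.57725) + (-0.45)(0.25875) + (-0.20)(0.16500) + (-0.30)(0.08375) = 0.20065
(I − A)⁻¹ = adj(I−A) / det(I−A) ≈
  [   2.8769     1.9225     1.5574     1.4727]
  [   1.2896     2.2390     1.1139     0.9893]
  [   0.8223     0.5582     1.5799     0.4859]
  [   0.4174     0.4348     0.6504     1.3830]
Δx = (I − A)⁻¹ Δd with Δd having -30 in the Cosmetics component and 0 elsewhere.
So Δx_4 = L_43 · (-30), where L_43 = adj(I−A)_43 / det(I−A) = 0.13050 / 0.20065.
Δx_4 = 0.13050 × (-30) / 0.20065 = -3.915 / 0.20065 ≈ -19.51.

Δx_4 = -19.51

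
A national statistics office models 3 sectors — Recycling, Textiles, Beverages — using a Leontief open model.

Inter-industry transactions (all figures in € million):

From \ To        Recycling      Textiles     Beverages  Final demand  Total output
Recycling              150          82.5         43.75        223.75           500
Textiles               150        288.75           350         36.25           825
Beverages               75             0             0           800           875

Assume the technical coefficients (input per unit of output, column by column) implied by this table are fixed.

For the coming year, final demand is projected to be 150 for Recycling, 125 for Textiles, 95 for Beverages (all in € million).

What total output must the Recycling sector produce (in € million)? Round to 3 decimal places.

x_1 = 282.252

Technical coefficients a_ij = z_ij / X_j:
  a_11 = 150/500 = 0.30, a_21 = 150/500 = 0.30, a_31 = 75/500 = 0.15
  a_12 = 82.5/825 = 0.10, a_22 = 288.75/825 = 0.35, a_32 = 0/825 = 0.00
  a_13 = 43.75/875 = 0.05, a_23 = 350/875 = 0.40, a_33 = 0/875 = 0.00
I − A =
  [   0.70    -0.10    -0.05]
  [  -0.30     0.65    -0.40]
  [  -0.15     0.00     1.00]
Cofactors of I−A, C_ij = (−1)^(i+j)·(minor ij) (rows/columns in the sector order above):
  C_11 = (0.65)(1.00) − (-0.40)(0.00) = 0.6500
  C_12 = −[(-0.30)(1.00) − (-0.40)(-0.15)] = 0.3600
  C_13 = (-0.30)(0.00) − (0.65)(-0.15) = 0.0975
  C_21 = −[(-0.10)(1.00) − (-0.05)(0.00)] = 0.1000
  C_22 = (0.70)(1.00) − (-0.05)(-0.15) = 0.6925
  C_23 = −[(0.70)(0.00) − (-0.10)(-0.15)] = 0.0150
  C_31 = (-0.10)(-0.40) − (-0.05)(0.65) = 0.0725
  C_32 = −[(0.70)(-0.40) − (-0.05)(-0.30)] = 0.2950
  C_33 = (0.70)(0.65) − (-0.10)(-0.30) = 0.4250
det(I−A) = Σ_j (I−A)_1j·C_1j = (0.70)(0.6500) + (-0.10)(0.3600) + (-0.05)(0.0975) = 0.414125
adj(I−A) = Cᵀ =
  [ 0.6500   0.1000   0.0725]
  [ 0.3600   0.6925   0.2950]
  [ 0.0975   0.0150   0.4250]
(I − A)⁻¹ = adj(I−A) / det(I−A) ≈
  [   1.5696     0.2415     0.1751]
  [   0.8693     1.6722     0.7123]
  [   0.2354     0.0362     1.0263]
x = (I − A)⁻¹ d = adj(I−A)·d / det(I−A), with det(I−A) = 0.414125:
  x_1 = (0.6500·150 + 0.1000·125 + 0.0725·95) / 0.414125 = 116.8875 / 0.414125 ≈ 282.252
  x_2 = (0.3600·150 + 0.6925·125 + 0.2950·95) / 0.414125 = 168.5875 / 0.414125 ≈ 407.093
  x_3 = (0.0975·150 + 0.0150·125 + 0.4250·95) / 0.414125 = 56.875 / 0.414125 ≈ 137.338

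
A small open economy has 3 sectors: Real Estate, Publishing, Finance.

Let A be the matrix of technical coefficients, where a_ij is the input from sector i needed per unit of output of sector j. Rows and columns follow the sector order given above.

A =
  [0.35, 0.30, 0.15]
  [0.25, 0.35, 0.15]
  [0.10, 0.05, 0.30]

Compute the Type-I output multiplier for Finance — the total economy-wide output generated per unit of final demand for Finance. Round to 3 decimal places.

I − A =
  [   0.65    -0.30    -0.15]
  [  -0.25     0.65    -0.15]
  [  -0.10    -0.05     0.70]
Cofactors of I−A, C_ij = (−1)^(i+j)·(minor ij) (rows/columns in the sector order above):
  C_11 = (0.65)(0.70) − (-0.15)(-0.05) = 0.4475
  C_12 = −[(-0.25)(0.70) − (-0.15)(-0.10)] = 0.1900
  C_13 = (-0.25)(-0.05) − (0.65)(-0.10) = 0.0775
  C_21 = −[(-0.30)(0.70) − (-0.15)(-0.05)] = 0.2175
  C_22 = (0.65)(0.70) − (-0.15)(-0.10) = 0.4400
  C_23 = −[(0.65)(-0.05) − (-0.30)(-0.10)] = 0.0625
  C_31 = (-0.30)(-0.15) − (-0.15)(0.65) = 0.1425
  C_32 = −[(0.65)(-0.15) − (-0.15)(-0.25)] = 0.1350
  C_33 = (0.65)(0.65) − (-0.30)(-0.25) = 0.3475
det(I−A) = Σ_j (I−A)_1j·C_1j = (0.65)(0.4475) + (-0.30)(0.1900) + (-0.15)(0.0775) = 0.22225
adj(I−A) = Cᵀ =
  [ 0.4475   0.2175   0.1425]
  [ 0.1900   0.4400   0.1350]
  [ 0.0775   0.0625   0.3475]
(I − A)⁻¹ = adj(I−A) / det(I−A) ≈
  [   2.0135     0.9786     0.6412]
  [   0.8549     1.9798     0.6074]
  [   0.3487     0.2812     1.5636]
The output multiplier for sector j is the column-j sum of the Leontief inverse (I − A)⁻¹ = adj(I−A) / det(I−A).
Column F of adj(I−A): (0.1425, 0.1350, 0.3475); det(I−A) = 0.22225.
m_F = (0.1425 + 0.1350 + 0.3475) / 0.22225 = 0.625 / 0.22225 ≈ 2.812.

m_F = 2.812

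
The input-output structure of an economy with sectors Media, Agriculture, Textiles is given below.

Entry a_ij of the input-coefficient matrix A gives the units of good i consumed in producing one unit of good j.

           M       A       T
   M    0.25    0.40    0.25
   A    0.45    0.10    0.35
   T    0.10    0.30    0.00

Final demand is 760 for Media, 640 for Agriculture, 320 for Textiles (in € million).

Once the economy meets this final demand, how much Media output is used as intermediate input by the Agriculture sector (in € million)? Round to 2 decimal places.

I − A =
  [   0.75    -0.40    -0.25]
  [  -0.45     0.90    -0.35]
  [  -0.10    -0.30     1.00]
Cofactors of I−A, C_ij = (−1)^(i+j)·(minor ij) (rows/columns in the sector order above):
  C_11 = (0.90)(1.00) − (-0.35)(-0.30) = 0.7950
  C_12 = −[(-0.45)(1.00) − (-0.35)(-0.10)] = 0.4850
  C_13 = (-0.45)(-0.30) − (0.90)(-0.10) = 0.2250
  C_21 = −[(-0.40)(1.00) − (-0.25)(-0.30)] = 0.4750
  C_22 = (0.75)(1.00) − (-0.25)(-0.10) = 0.7250
  C_23 = −[(0.75)(-0.30) − (-0.40)(-0.10)] = 0.2650
  C_31 = (-0.40)(-0.35) − (-0.25)(0.90) = 0.3650
  C_32 = −[(0.75)(-0.35) − (-0.25)(-0.45)] = 0.3750
  C_33 = (0.75)(0.90) − (-0.40)(-0.45) = 0.4950
det(I−A) = Σ_j (I−A)_1j·C_1j = (0.75)(0.7950) + (-0.40)(0.4850) + (-0.25)(0.2250) = 0.3460
adj(I−A) = Cᵀ =
  [ 0.7950   0.4750   0.3650]
  [ 0.4850   0.7250   0.3750]
  [ 0.2250   0.2650   0.4950]
(I − A)⁻¹ = adj(I−A) / det(I−A) ≈
  [   2.2977     1.3728     1.0549]
  [   1.4017     2.0954     1.0838]
  [   0.6503     0.7659     1.4306]
First solve x = (I − A)⁻¹ d = adj(I−A)·d / det(I−A); in particular x_A = (0.4850·760 + 0.7250·640 + 0.3750·320) / 0.3460 = 952.60 / 0.3460 ≈ 2753.1792.
Intermediate flow from M to A: z_MA = a_MA · x_A = 0.40 × 952.60 / 0.3460 = 381.04 / 0.3460 ≈ 1101.27.

z_MA = 1101.27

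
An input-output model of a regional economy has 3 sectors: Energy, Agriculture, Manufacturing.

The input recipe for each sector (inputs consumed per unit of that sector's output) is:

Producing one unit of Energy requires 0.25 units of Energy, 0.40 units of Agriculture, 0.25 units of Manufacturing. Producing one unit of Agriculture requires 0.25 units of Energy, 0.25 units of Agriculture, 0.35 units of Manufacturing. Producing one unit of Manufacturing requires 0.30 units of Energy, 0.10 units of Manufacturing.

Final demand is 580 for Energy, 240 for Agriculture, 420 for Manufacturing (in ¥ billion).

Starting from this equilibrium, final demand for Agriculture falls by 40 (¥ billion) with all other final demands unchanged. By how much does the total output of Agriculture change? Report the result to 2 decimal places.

I − A =
  [   0.75    -0.25    -0.30]
  [  -0.40     0.75     0.00]
  [  -0.25    -0.35     0.90]
Cofactors of I−A, C_ij = (−1)^(i+j)·(minor ij) (rows/columns in the sector order above):
  C_11 = (0.75)(0.90) − (0.00)(-0.35) = 0.6750
  C_12 = −[(-0.40)(0.90) − (0.00)(-0.25)] = 0.3600
  C_13 = (-0.40)(-0.35) − (0.75)(-0.25) = 0.3275
  C_21 = −[(-0.25)(0.90) − (-0.30)(-0.35)] = 0.3300
  C_22 = (0.75)(0.90) − (-0.30)(-0.25) = 0.6000
  C_23 = −[(0.75)(-0.35) − (-0.25)(-0.25)] = 0.3250
  C_31 = (-0.25)(0.00) − (-0.30)(0.75) = 0.2250
  C_32 = −[(0.75)(0.00) − (-0.30)(-0.40)] = 0.1200
  C_33 = (0.75)(0.75) − (-0.25)(-0.40) = 0.4625
det(I−A) = Σ_j (I−A)_1j·C_1j = (0.75)(0.6750) + (-0.25)(0.3600) + (-0.30)(0.3275) = 0.3180
adj(I−A) = Cᵀ =
  [ 0.6750   0.3300   0.2250]
  [ 0.3600   0.6000   0.1200]
  [ 0.3275   0.3250   0.4625]
(I − A)⁻¹ = adj(I−A) / det(I−A) ≈
  [   2.1226     1.0377     0.7075]
  [   1.1321     1.8868     0.3774]
  [   1.0299     1.0220     1.4544]
Δx = (I − A)⁻¹ Δd with Δd having -40 in the Agriculture component and 0 elsewhere.
So Δx_2 = L_22 · (-40), where L_22 = adj(I−A)_22 / det(I−A) = 0.6000 / 0.3180.
Δx_2 = 0.6000 × (-40) / 0.3180 = -24.00 / 0.3180 ≈ -75.47.

Δx_2 = -75.47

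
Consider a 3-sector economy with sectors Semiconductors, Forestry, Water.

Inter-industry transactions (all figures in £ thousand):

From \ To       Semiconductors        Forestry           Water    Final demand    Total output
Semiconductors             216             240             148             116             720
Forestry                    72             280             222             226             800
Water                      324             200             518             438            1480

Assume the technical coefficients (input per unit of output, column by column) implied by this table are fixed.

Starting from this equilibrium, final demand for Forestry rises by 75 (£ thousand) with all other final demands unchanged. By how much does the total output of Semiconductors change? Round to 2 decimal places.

Technical coefficients a_ij = z_ij / X_j:
  a_SS = 216/720 = 0.30, a_FS = 72/720 = 0.10, a_WS = 324/720 = 0.45
  a_SF = 240/800 = 0.30, a_FF = 280/800 = 0.35, a_WF = 200/800 = 0.25
  a_SW = 148/1480 = 0.10, a_FW = 222/1480 = 0.15, a_WW = 518/1480 = 0.35
I − A =
  [   0.70    -0.30    -0.10]
  [  -0.10     0.65    -0.15]
  [  -0.45    -0.25     0.65]
Cofactors of I−A, C_ij = (−1)^(i+j)·(minor ij) (rows/columns in the sector order above):
  C_11 = (0.65)(0.65) − (-0.15)(-0.25) = 0.3850
  C_12 = −[(-0.10)(0.65) − (-0.15)(-0.45)] = 0.1325
  C_13 = (-0.10)(-0.25) − (0.65)(-0.45) = 0.3175
  C_21 = −[(-0.30)(0.65) − (-0.10)(-0.25)] = 0.2200
  C_22 = (0.70)(0.65) − (-0.10)(-0.45) = 0.4100
  C_23 = −[(0.70)(-0.25) − (-0.30)(-0.45)] = 0.3100
  C_31 = (-0.30)(-0.15) − (-0.10)(0.65) = 0.1100
  C_32 = −[(0.70)(-0.15) − (-0.10)(-0.10)] = 0.1150
  C_33 = (0.70)(0.65) − (-0.30)(-0.10) = 0.4250
det(I−A) = Σ_j (I−A)_1j·C_1j = (0.70)(0.3850) + (-0.30)(0.1325) + (-0.10)(0.3175) = 0.1980
adj(I−A) = Cᵀ =
  [ 0.3850   0.2200   0.1100]
  [ 0.1325   0.4100   0.1150]
  [ 0.3175   0.3100   0.4250]
(I − A)⁻¹ = adj(I−A) / det(I−A) ≈
  [   1.9444     1.1111     0.5556]
  [   0.6692     2.0707     0.5808]
  [   1.6035     1.5657     2.1465]
Δx = (I − A)⁻¹ Δd with Δd having +75 in the Forestry component and 0 elsewhere.
So Δx_S = L_SF · (+75), where L_SF = adj(I−A)_SF / det(I−A) = 0.2200 / 0.1980.
Δx_S = 0.2200 × (+75) / 0.1980 = 16.50 / 0.1980 ≈ 83.33.

Δx_S = 83.33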